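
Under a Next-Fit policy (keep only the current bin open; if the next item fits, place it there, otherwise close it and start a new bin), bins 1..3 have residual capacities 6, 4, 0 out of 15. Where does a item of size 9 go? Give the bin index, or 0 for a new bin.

0

Next-Fit only looks at bin 3, which has 0 free.
9 does not fit, so a new bin is opened.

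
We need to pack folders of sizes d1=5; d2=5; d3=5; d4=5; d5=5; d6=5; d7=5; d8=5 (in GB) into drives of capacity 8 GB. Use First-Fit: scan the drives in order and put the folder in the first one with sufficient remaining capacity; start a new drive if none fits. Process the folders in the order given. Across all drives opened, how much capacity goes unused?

24

Put d1 (5 GB) in drive 1; 3 GB remain.
Put d2 (5 GB) in drive 2; 3 GB remain.
Put d3 (5 GB) in drive 3; 3 GB remain.
Put d4 (5 GB) in drive 4; 3 GB remain.
Put d5 (5 GB) in drive 5; 3 GB remain.
Put d6 (5 GB) in drive 6; 3 GB remain.
Put d7 (5 GB) in drive 7; 3 GB remain.
Put d8 (5 GB) in drive 8; 3 GB remain.
8 drives × 8 GB = 64 GB; used 40 GB; unused 24 GB.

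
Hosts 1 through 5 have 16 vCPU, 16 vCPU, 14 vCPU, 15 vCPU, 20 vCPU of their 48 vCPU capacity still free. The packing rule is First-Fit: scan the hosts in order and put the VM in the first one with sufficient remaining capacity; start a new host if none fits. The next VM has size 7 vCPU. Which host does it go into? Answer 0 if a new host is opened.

Hosts with room: host 1 (16 vCPU), host 2 (16 vCPU), host 3 (14 vCPU), host 4 (15 vCPU), host 5 (20 vCPU).
The first with room is host 1.

1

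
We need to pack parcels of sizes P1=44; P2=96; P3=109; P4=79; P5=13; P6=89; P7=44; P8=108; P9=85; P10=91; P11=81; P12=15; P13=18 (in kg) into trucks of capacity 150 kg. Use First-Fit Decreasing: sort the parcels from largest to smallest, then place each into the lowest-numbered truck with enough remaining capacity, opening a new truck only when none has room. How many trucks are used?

Sorted descending: 109, 108, 96, 91, 89, 85, 81, 79, 44, 44, 18, 15, 13.
109 kg → truck 1 (remaining 41 kg)
108 kg → truck 2 (remaining 42 kg)
96 kg → truck 3 (remaining 54 kg)
91 kg → truck 4 (remaining 59 kg)
89 kg → truck 5 (remaining 61 kg)
85 kg → truck 6 (remaining 65 kg)
81 kg → truck 7 (remaining 69 kg)
79 kg → truck 8 (remaining 71 kg)
44 kg → truck 3 (remaining 10 kg)
44 kg → truck 4 (remaining 15 kg)
18 kg → truck 1 (remaining 23 kg)
15 kg → truck 1 (remaining 8 kg)
13 kg → truck 2 (remaining 29 kg)
Final trucks: [109,18,15] [108,13] [96,44] [91,44] [89] [85] [81] [79].

8 trucks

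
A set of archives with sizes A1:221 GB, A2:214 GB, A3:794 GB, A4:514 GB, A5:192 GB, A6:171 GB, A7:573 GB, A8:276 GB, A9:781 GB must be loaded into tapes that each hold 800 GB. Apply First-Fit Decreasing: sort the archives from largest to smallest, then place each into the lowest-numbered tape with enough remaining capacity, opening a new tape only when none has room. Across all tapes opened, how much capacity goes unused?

264

Sorted descending: 794, 781, 573, 514, 276, 221, 214, 192, 171.
794 GB → tape 1 (remaining 6 GB)
781 GB → tape 2 (remaining 19 GB)
573 GB → tape 3 (remaining 227 GB)
514 GB → tape 4 (remaining 286 GB)
276 GB → tape 4 (remaining 10 GB)
221 GB → tape 3 (remaining 6 GB)
214 GB → tape 5 (remaining 586 GB)
192 GB → tape 5 (remaining 394 GB)
171 GB → tape 5 (remaining 223 GB)
5 tapes × 800 GB = 4000 GB; used 3736 GB; unused 264 GB.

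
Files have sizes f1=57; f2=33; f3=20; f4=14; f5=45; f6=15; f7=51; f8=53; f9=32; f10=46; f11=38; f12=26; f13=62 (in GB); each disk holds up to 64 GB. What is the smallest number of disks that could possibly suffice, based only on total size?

Total size = 57 + 33 + 20 + 14 + 45 + 15 + 51 + 53 + 32 + 46 + 38 + 26 + 62 = 492 GB.
⌈492 / 64⌉ = 8.

8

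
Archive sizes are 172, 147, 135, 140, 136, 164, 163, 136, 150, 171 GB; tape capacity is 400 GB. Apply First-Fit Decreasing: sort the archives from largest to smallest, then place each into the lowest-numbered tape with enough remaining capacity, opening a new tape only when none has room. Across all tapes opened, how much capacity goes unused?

486

Sorted descending: 172, 171, 164, 163, 150, 147, 140, 136, 136, 135.
Put 172 GB in tape 1; 228 GB remain.
Put 171 GB in tape 1; 57 GB remain.
Put 164 GB in tape 2; 236 GB remain.
Put 163 GB in tape 2; 73 GB remain.
Put 150 GB in tape 3; 250 GB remain.
Put 147 GB in tape 3; 103 GB remain.
Put 140 GB in tape 4; 260 GB remain.
Put 136 GB in tape 4; 124 GB remain.
Put 136 GB in tape 5; 264 GB remain.
Put 135 GB in tape 5; 129 GB remain.
5 tapes × 400 GB = 2000 GB; used 1514 GB; unused 486 GB.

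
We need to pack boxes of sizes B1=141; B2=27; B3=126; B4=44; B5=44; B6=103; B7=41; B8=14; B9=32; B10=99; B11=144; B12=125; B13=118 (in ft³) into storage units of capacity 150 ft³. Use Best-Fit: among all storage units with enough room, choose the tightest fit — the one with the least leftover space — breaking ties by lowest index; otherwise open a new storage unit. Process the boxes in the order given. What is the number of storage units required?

storage unit 1: place B1 (141 ft³), 9 ft³ left
storage unit 2: place B2 (27 ft³), 123 ft³ left
storage unit 3: place B3 (126 ft³), 24 ft³ left
storage unit 2: place B4 (44 ft³), 79 ft³ left
storage unit 2: place B5 (44 ft³), 35 ft³ left
storage unit 4: place B6 (103 ft³), 47 ft³ left
storage unit 4: place B7 (41 ft³), 6 ft³ left
storage unit 3: place B8 (14 ft³), 10 ft³ left
storage unit 2: place B9 (32 ft³), 3 ft³ left
storage unit 5: place B10 (99 ft³), 51 ft³ left
storage unit 6: place B11 (144 ft³), 6 ft³ left
storage unit 7: place B12 (125 ft³), 25 ft³ left
storage unit 8: place B13 (118 ft³), 32 ft³ left
Final storage units: [141] [27,44,44,32] [126,14] [103,41] [99] [144] [125] [118].

8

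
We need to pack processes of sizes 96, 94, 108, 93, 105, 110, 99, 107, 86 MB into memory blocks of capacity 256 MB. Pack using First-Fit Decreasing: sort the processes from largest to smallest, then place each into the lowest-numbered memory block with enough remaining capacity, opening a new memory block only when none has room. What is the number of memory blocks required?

5 memory blocks

Sorted descending: 110, 108, 107, 105, 99, 96, 94, 93, 86.
memory block 1: place 110 MB, 146 MB left
memory block 1: place 108 MB, 38 MB left
memory block 2: place 107 MB, 149 MB left
memory block 2: place 105 MB, 44 MB left
memory block 3: place 99 MB, 157 MB left
memory block 3: place 96 MB, 61 MB left
memory block 4: place 94 MB, 162 MB left
memory block 4: place 93 MB, 69 MB left
memory block 5: place 86 MB, 170 MB left
Final memory blocks: [110,108] [107,105] [99,96] [94,93] [86].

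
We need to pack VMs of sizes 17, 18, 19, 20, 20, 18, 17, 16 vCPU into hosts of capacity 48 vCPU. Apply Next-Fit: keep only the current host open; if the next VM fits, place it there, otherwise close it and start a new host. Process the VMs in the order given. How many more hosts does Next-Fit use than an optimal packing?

0

Next-Fit: [17,18] [19,20] [20,18] [17,16] → 4 hosts.
Total size 145 vCPU; any packing needs at least ⌈145/48⌉ = 4 hosts.
So 4 is already optimal.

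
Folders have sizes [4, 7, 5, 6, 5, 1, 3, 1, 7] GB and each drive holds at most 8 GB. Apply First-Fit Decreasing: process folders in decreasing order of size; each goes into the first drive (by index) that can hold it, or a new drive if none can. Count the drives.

Sorted descending: 7, 7, 6, 5, 5, 4, 3, 1, 1.
drive 1: place 7 GB, 1 GB left
drive 2: place 7 GB, 1 GB left
drive 3: place 6 GB, 2 GB left
drive 4: place 5 GB, 3 GB left
drive 5: place 5 GB, 3 GB left
drive 6: place 4 GB, 4 GB left
drive 4: place 3 GB, 0 GB left
drive 1: place 1 GB, 0 GB left
drive 2: place 1 GB, 0 GB left

6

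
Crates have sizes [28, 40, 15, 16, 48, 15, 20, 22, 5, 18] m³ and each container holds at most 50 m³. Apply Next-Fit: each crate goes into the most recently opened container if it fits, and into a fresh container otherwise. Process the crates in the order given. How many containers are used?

Put 28 m³ in container 1; 22 m³ remain.
Put 40 m³ in container 2; 10 m³ remain.
Put 15 m³ in container 3; 35 m³ remain.
Put 16 m³ in container 3; 19 m³ remain.
Put 48 m³ in container 4; 2 m³ remain.
Put 15 m³ in container 5; 35 m³ remain.
Put 20 m³ in container 5; 15 m³ remain.
Put 22 m³ in container 6; 28 m³ remain.
Put 5 m³ in container 6; 23 m³ remain.
Put 18 m³ in container 6; 5 m³ remain.
Final containers: [28] [40] [15,16] [48] [15,20] [22,5,18].

6 containers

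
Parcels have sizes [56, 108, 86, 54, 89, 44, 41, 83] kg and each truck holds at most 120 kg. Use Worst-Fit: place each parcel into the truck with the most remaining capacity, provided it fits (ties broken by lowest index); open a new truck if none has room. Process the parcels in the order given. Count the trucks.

6 trucks

Put 56 kg in truck 1; 64 kg remain.
Put 108 kg in truck 2; 12 kg remain.
Put 86 kg in truck 3; 34 kg remain.
Put 54 kg in truck 1; 10 kg remain.
Put 89 kg in truck 4; 31 kg remain.
Put 44 kg in truck 5; 76 kg remain.
Put 41 kg in truck 5; 35 kg remain.
Put 83 kg in truck 6; 37 kg remain.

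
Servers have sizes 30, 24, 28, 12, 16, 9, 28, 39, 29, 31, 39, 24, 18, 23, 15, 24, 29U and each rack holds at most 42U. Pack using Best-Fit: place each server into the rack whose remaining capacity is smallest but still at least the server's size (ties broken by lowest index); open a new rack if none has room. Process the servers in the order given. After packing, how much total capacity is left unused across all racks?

30U → rack 1 (remaining 12U)
24U → rack 2 (remaining 18U)
28U → rack 3 (remaining 14U)
12U → rack 1 (remaining 0U)
16U → rack 2 (remaining 2U)
9U → rack 3 (remaining 5U)
28U → rack 4 (remaining 14U)
39U → rack 5 (remaining 3U)
29U → rack 6 (remaining 13U)
31U → rack 7 (remaining 11U)
39U → rack 8 (remaining 3U)
24U → rack 9 (remaining 18U)
18U → rack 9 (remaining 0U)
23U → rack 10 (remaining 19U)
15U → rack 10 (remaining 4U)
24U → rack 11 (remaining 18U)
29U → rack 12 (remaining 13U)
12 racks × 42U = 504U; used 418U; unused 86U.

86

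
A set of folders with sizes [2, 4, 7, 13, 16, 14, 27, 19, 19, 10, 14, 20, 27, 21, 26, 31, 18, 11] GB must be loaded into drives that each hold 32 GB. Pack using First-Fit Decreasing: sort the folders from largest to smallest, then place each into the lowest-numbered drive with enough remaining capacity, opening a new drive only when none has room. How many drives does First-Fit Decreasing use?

10

Sorted descending: 31, 27, 27, 26, 21, 20, 19, 19, 18, 16, 14, 14, 13, 11, 10, 7, 4, 2.
Put 31 GB in drive 1; 1 GB remain.
Put 27 GB in drive 2; 5 GB remain.
Put 27 GB in drive 3; 5 GB remain.
Put 26 GB in drive 4; 6 GB remain.
Put 21 GB in drive 5; 11 GB remain.
Put 20 GB in drive 6; 12 GB remain.
Put 19 GB in drive 7; 13 GB remain.
Put 19 GB in drive 8; 13 GB remain.
Put 18 GB in drive 9; 14 GB remain.
Put 16 GB in drive 10; 16 GB remain.
Put 14 GB in drive 9; 0 GB remain.
Put 14 GB in drive 10; 2 GB remain.
Put 13 GB in drive 7; 0 GB remain.
Put 11 GB in drive 5; 0 GB remain.
Put 10 GB in drive 6; 2 GB remain.
Put 7 GB in drive 8; 6 GB remain.
Put 4 GB in drive 2; 1 GB remain.
Put 2 GB in drive 3; 3 GB remain.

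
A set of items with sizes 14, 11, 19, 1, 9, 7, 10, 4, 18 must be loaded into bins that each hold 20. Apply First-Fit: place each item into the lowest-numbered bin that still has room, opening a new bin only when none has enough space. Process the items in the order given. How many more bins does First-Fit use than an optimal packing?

First-Fit: [14,1,4] [11,9] [19] [7,10] [18] → 5 bins.
Total size 93; any packing needs at least ⌈93/20⌉ = 5 bins.
So 5 is already optimal.

0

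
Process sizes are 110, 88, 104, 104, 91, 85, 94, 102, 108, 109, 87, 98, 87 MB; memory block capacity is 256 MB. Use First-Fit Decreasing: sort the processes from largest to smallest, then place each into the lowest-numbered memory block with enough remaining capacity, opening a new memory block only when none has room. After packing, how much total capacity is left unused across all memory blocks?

525

Sorted descending: 110, 109, 108, 104, 104, 102, 98, 94, 91, 88, 87, 87, 85.
Put 110 MB in memory block 1; 146 MB remain.
Put 109 MB in memory block 1; 37 MB remain.
Put 108 MB in memory block 2; 148 MB remain.
Put 104 MB in memory block 2; 44 MB remain.
Put 104 MB in memory block 3; 152 MB remain.
Put 102 MB in memory block 3; 50 MB remain.
Put 98 MB in memory block 4; 158 MB remain.
Put 94 MB in memory block 4; 64 MB remain.
Put 91 MB in memory block 5; 165 MB remain.
Put 88 MB in memory block 5; 77 MB remain.
Put 87 MB in memory block 6; 169 MB remain.
Put 87 MB in memory block 6; 82 MB remain.
Put 85 MB in memory block 7; 171 MB remain.
7 memory blocks × 256 MB = 1792 MB; used 1267 MB; unused 525 MB.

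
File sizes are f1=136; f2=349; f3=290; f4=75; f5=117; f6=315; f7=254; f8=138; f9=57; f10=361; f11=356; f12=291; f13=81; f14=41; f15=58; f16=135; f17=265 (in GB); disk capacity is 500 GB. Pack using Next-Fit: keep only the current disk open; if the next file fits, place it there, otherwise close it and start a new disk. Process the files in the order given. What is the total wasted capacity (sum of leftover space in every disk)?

disk 1: place f1 (136 GB), 364 GB left
disk 1: place f2 (349 GB), 15 GB left
disk 2: place f3 (290 GB), 210 GB left
disk 2: place f4 (75 GB), 135 GB left
disk 2: place f5 (117 GB), 18 GB left
disk 3: place f6 (315 GB), 185 GB left
disk 4: place f7 (254 GB), 246 GB left
disk 4: place f8 (138 GB), 108 GB left
disk 4: place f9 (57 GB), 51 GB left
disk 5: place f10 (361 GB), 139 GB left
disk 6: place f11 (356 GB), 144 GB left
disk 7: place f12 (291 GB), 209 GB left
disk 7: place f13 (81 GB), 128 GB left
disk 7: place f14 (41 GB), 87 GB left
disk 7: place f15 (58 GB), 29 GB left
disk 8: place f16 (135 GB), 365 GB left
disk 8: place f17 (265 GB), 100 GB left
8 disks × 500 GB = 4000 GB; used 3319 GB; unused 681 GB.

681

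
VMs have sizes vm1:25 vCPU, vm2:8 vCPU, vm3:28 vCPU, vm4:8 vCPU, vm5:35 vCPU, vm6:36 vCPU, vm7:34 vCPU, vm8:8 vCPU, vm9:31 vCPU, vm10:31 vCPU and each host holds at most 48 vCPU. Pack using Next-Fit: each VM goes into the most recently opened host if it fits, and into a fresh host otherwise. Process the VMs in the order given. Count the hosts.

7

Put vm1 (25 vCPU) in host 1; 23 vCPU remain.
Put vm2 (8 vCPU) in host 1; 15 vCPU remain.
Put vm3 (28 vCPU) in host 2; 20 vCPU remain.
Put vm4 (8 vCPU) in host 2; 12 vCPU remain.
Put vm5 (35 vCPU) in host 3; 13 vCPU remain.
Put vm6 (36 vCPU) in host 4; 12 vCPU remain.
Put vm7 (34 vCPU) in host 5; 14 vCPU remain.
Put vm8 (8 vCPU) in host 5; 6 vCPU remain.
Put vm9 (31 vCPU) in host 6; 17 vCPU remain.
Put vm10 (31 vCPU) in host 7; 17 vCPU remain.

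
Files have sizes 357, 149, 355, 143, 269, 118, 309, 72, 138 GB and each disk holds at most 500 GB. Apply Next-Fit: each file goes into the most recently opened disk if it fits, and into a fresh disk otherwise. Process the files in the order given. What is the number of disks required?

6

disk 1: place 357 GB, 143 GB left
disk 2: place 149 GB, 351 GB left
disk 3: place 355 GB, 145 GB left
disk 3: place 143 GB, 2 GB left
disk 4: place 269 GB, 231 GB left
disk 4: place 118 GB, 113 GB left
disk 5: place 309 GB, 191 GB left
disk 5: place 72 GB, 119 GB left
disk 6: place 138 GB, 362 GB left
Final disks: [357] [149] [355,143] [269,118] [309,72] [138].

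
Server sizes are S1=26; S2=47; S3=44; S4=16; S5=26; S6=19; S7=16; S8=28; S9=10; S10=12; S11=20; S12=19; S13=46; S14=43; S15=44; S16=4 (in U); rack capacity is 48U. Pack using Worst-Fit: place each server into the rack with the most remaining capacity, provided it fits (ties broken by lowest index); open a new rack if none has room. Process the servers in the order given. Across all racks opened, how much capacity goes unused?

60

rack 1: place S1 (26U), 22U left
rack 2: place S2 (47U), 1U left
rack 3: place S3 (44U), 4U left
rack 1: place S4 (16U), 6U left
rack 4: place S5 (26U), 22U left
rack 4: place S6 (19U), 3U left
rack 5: place S7 (16U), 32U left
rack 5: place S8 (28U), 4U left
rack 6: place S9 (10U), 38U left
rack 6: place S10 (12U), 26U left
rack 6: place S11 (20U), 6U left
rack 7: place S12 (19U), 29U left
rack 8: place S13 (46U), 2U left
rack 9: place S14 (43U), 5U left
rack 10: place S15 (44U), 4U left
rack 7: place S16 (4U), 25U left
10 racks × 48U = 480U; used 420U; unused 60U.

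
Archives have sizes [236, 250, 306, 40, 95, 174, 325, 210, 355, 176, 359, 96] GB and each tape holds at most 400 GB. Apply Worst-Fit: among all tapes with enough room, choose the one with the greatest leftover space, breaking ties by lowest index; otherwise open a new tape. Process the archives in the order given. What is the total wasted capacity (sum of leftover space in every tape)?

tape 1: place 236 GB, 164 GB left
tape 2: place 250 GB, 150 GB left
tape 3: place 306 GB, 94 GB left
tape 1: place 40 GB, 124 GB left
tape 2: place 95 GB, 55 GB left
tape 4: place 174 GB, 226 GB left
tape 5: place 325 GB, 75 GB left
tape 4: place 210 GB, 16 GB left
tape 6: place 355 GB, 45 GB left
tape 7: place 176 GB, 224 GB left
tape 8: place 359 GB, 41 GB left
tape 7: place 96 GB, 128 GB left
8 tapes × 400 GB = 3200 GB; used 2622 GB; unused 578 GB.

578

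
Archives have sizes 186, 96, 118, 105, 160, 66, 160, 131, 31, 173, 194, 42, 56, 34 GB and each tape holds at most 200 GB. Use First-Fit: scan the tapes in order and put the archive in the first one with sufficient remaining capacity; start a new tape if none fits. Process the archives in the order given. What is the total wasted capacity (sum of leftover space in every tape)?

Put 186 GB in tape 1; 14 GB remain.
Put 96 GB in tape 2; 104 GB remain.
Put 118 GB in tape 3; 82 GB remain.
Put 105 GB in tape 4; 95 GB remain.
Put 160 GB in tape 5; 40 GB remain.
Put 66 GB in tape 2; 38 GB remain.
Put 160 GB in tape 6; 40 GB remain.
Put 131 GB in tape 7; 69 GB remain.
Put 31 GB in tape 2; 7 GB remain.
Put 173 GB in tape 8; 27 GB remain.
Put 194 GB in tape 9; 6 GB remain.
Put 42 GB in tape 3; 40 GB remain.
Put 56 GB in tape 4; 39 GB remain.
Put 34 GB in tape 3; 6 GB remain.
9 tapes × 200 GB = 1800 GB; used 1552 GB; unused 248 GB.

248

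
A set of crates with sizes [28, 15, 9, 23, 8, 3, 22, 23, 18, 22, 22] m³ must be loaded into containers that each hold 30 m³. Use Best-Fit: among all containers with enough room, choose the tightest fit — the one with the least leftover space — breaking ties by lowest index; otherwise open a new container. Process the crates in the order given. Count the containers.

Put 28 m³ in container 1; 2 m³ remain.
Put 15 m³ in container 2; 15 m³ remain.
Put 9 m³ in container 2; 6 m³ remain.
Put 23 m³ in container 3; 7 m³ remain.
Put 8 m³ in container 4; 22 m³ remain.
Put 3 m³ in container 2; 3 m³ remain.
Put 22 m³ in container 4; 0 m³ remain.
Put 23 m³ in container 5; 7 m³ remain.
Put 18 m³ in container 6; 12 m³ remain.
Put 22 m³ in container 7; 8 m³ remain.
Put 22 m³ in container 8; 8 m³ remain.

8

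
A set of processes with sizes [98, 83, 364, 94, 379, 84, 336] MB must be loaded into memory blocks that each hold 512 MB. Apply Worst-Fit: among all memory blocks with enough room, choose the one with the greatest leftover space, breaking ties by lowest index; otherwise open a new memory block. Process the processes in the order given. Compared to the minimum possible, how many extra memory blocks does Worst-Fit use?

Worst-Fit: [98,83,94,84] [364] [379] [336] → 4 memory blocks.
Total size 1438 MB; any packing needs at least ⌈1438/512⌉ = 3 memory blocks.
An optimal packing achieves that bound: [379,98] [364,94] [336,84,83] → 3 memory blocks.
Excess: 4 − 3 = 1.

1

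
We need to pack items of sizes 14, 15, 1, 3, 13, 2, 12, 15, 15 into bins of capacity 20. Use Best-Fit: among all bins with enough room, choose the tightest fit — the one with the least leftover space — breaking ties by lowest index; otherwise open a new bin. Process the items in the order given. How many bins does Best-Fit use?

14 → bin 1 (remaining 6)
15 → bin 2 (remaining 5)
1 → bin 2 (remaining 4)
3 → bin 2 (remaining 1)
13 → bin 3 (remaining 7)
2 → bin 1 (remaining 4)
12 → bin 4 (remaining 8)
15 → bin 5 (remaining 5)
15 → bin 6 (remaining 5)

6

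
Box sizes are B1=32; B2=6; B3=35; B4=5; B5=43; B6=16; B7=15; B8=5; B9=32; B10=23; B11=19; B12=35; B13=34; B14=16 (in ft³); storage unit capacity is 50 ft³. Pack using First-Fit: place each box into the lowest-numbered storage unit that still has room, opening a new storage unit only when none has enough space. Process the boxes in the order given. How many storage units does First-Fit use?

B1 (32 ft³) → storage unit 1 (remaining 18 ft³)
B2 (6 ft³) → storage unit 1 (remaining 12 ft³)
B3 (35 ft³) → storage unit 2 (remaining 15 ft³)
B4 (5 ft³) → storage unit 1 (remaining 7 ft³)
B5 (43 ft³) → storage unit 3 (remaining 7 ft³)
B6 (16 ft³) → storage unit 4 (remaining 34 ft³)
B7 (15 ft³) → storage unit 2 (remaining 0 ft³)
B8 (5 ft³) → storage unit 1 (remaining 2 ft³)
B9 (32 ft³) → storage unit 4 (remaining 2 ft³)
B10 (23 ft³) → storage unit 5 (remaining 27 ft³)
B11 (19 ft³) → storage unit 5 (remaining 8 ft³)
B12 (35 ft³) → storage unit 6 (remaining 15 ft³)
B13 (34 ft³) → storage unit 7 (remaining 16 ft³)
B14 (16 ft³) → storage unit 7 (remaining 0 ft³)
Final storage units: [32,6,5,5] [35,15] [43] [16,32] [23,19] [35] [34,16].

7 storage units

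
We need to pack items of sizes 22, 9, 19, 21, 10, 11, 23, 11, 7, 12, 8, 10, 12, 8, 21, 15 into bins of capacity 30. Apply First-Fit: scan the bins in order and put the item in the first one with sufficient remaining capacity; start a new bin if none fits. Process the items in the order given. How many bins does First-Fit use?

9

22 → bin 1 (remaining 8)
9 → bin 2 (remaining 21)
19 → bin 2 (remaining 2)
21 → bin 3 (remaining 9)
10 → bin 4 (remaining 20)
11 → bin 4 (remaining 9)
23 → bin 5 (remaining 7)
11 → bin 6 (remaining 19)
7 → bin 1 (remaining 1)
12 → bin 6 (remaining 7)
8 → bin 3 (remaining 1)
10 → bin 7 (remaining 20)
12 → bin 7 (remaining 8)
8 → bin 4 (remaining 1)
21 → bin 8 (remaining 9)
15 → bin 9 (remaining 15)
Final bins: [22,7] [9,19] [21,8] [10,11,8] [23] [11,12] [10,12] [21] [15].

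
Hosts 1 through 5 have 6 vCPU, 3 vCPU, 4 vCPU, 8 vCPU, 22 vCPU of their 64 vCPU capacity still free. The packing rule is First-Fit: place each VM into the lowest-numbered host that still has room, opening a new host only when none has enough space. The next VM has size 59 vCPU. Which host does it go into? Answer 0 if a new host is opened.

0

No host has ≥ 59 vCPU free, so a new host is opened.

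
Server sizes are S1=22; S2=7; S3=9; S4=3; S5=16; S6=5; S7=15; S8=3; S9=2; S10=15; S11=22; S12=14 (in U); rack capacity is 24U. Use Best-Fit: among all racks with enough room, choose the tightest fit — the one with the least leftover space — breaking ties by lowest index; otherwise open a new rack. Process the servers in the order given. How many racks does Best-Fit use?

7

S1 (22U) → rack 1 (remaining 2U)
S2 (7U) → rack 2 (remaining 17U)
S3 (9U) → rack 2 (remaining 8U)
S4 (3U) → rack 2 (remaining 5U)
S5 (16U) → rack 3 (remaining 8U)
S6 (5U) → rack 2 (remaining 0U)
S7 (15U) → rack 4 (remaining 9U)
S8 (3U) → rack 3 (remaining 5U)
S9 (2U) → rack 1 (remaining 0U)
S10 (15U) → rack 5 (remaining 9U)
S11 (22U) → rack 6 (remaining 2U)
S12 (14U) → rack 7 (remaining 10U)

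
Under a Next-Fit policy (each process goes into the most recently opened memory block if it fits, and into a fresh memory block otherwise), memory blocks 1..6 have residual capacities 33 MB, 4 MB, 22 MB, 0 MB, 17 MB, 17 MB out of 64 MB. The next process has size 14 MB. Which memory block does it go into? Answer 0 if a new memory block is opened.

6

Next-Fit only looks at memory block 6, which has 17 MB free.
14 MB fits there.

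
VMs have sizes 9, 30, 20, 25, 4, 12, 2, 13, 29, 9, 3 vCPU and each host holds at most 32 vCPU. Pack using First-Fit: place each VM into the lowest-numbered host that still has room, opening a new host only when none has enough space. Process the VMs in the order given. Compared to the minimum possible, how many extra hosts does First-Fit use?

1

First-Fit: [9,20,2] [30] [25,4,3] [12,13] [29] [9] → 6 hosts.
Total size 156 vCPU; any packing needs at least ⌈156/32⌉ = 5 hosts.
An optimal packing achieves that bound: [30,2] [29,3] [25,4] [20,12] [13,9,9] → 5 hosts.
Excess: 6 − 5 = 1.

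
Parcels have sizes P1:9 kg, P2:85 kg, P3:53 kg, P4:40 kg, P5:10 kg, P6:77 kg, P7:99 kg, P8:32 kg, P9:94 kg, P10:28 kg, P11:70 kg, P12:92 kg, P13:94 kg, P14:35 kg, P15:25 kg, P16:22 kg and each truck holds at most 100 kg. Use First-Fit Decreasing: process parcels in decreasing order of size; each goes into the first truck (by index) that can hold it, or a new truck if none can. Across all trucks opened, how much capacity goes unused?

135

Sorted descending: 99, 94, 94, 92, 85, 77, 70, 53, 40, 35, 32, 28, 25, 22, 10, 9.
truck 1: place 99 kg, 1 kg left
truck 2: place 94 kg, 6 kg left
truck 3: place 94 kg, 6 kg left
truck 4: place 92 kg, 8 kg left
truck 5: place 85 kg, 15 kg left
truck 6: place 77 kg, 23 kg left
truck 7: place 70 kg, 30 kg left
truck 8: place 53 kg, 47 kg left
truck 8: place 40 kg, 7 kg left
truck 9: place 35 kg, 65 kg left
truck 9: place 32 kg, 33 kg left
truck 7: place 28 kg, 2 kg left
truck 9: place 25 kg, 8 kg left
truck 6: place 22 kg, 1 kg left
truck 5: place 10 kg, 5 kg left
truck 10: place 9 kg, 91 kg left
10 trucks × 100 kg = 1000 kg; used 865 kg; unused 135 kg.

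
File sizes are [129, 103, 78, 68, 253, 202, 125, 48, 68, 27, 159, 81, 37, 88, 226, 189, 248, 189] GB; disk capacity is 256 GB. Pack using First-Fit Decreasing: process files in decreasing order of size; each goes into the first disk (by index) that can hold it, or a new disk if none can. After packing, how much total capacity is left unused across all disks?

Sorted descending: 253, 248, 226, 202, 189, 189, 159, 129, 125, 103, 88, 81, 78, 68, 68, 48, 37, 27.
Put 253 GB in disk 1; 3 GB remain.
Put 248 GB in disk 2; 8 GB remain.
Put 226 GB in disk 3; 30 GB remain.
Put 202 GB in disk 4; 54 GB remain.
Put 189 GB in disk 5; 67 GB remain.
Put 189 GB in disk 6; 67 GB remain.
Put 159 GB in disk 7; 97 GB remain.
Put 129 GB in disk 8; 127 GB remain.
Put 125 GB in disk 8; 2 GB remain.
Put 103 GB in disk 9; 153 GB remain.
Put 88 GB in disk 7; 9 GB remain.
Put 81 GB in disk 9; 72 GB remain.
Put 78 GB in disk 10; 178 GB remain.
Put 68 GB in disk 9; 4 GB remain.
Put 68 GB in disk 10; 110 GB remain.
Put 48 GB in disk 4; 6 GB remain.
Put 37 GB in disk 5; 30 GB remain.
Put 27 GB in disk 3; 3 GB remain.
10 disks × 256 GB = 2560 GB; used 2318 GB; unused 242 GB.

242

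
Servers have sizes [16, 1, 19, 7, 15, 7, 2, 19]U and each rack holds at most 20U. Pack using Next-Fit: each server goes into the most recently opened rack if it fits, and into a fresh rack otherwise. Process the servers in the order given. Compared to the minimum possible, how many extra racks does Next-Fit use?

Next-Fit: [16,1] [19] [7] [15] [7,2] [19] → 6 racks.
Total size 86U; any packing needs at least ⌈86/20⌉ = 5 racks.
An optimal packing achieves that bound: [19,1] [19] [16,2] [15] [7,7] → 5 racks.
Excess: 6 − 5 = 1.

1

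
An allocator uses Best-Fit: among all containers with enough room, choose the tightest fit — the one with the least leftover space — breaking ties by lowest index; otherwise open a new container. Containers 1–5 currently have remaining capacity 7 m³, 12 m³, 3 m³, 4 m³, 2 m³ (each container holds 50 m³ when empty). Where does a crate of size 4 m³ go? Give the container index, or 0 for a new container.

Containers with room: container 1 (7 m³), container 2 (12 m³), container 4 (4 m³).
Tightest fit is container 4 with 4 m³ free.

4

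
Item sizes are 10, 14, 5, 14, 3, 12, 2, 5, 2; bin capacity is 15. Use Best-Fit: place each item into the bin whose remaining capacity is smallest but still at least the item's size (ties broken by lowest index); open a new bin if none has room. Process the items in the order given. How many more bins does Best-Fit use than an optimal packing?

0

Best-Fit: [10,5] [14] [14] [3,12] [2,5,2] → 5 bins.
Total size 67; any packing needs at least ⌈67/15⌉ = 5 bins.
So 5 is already optimal.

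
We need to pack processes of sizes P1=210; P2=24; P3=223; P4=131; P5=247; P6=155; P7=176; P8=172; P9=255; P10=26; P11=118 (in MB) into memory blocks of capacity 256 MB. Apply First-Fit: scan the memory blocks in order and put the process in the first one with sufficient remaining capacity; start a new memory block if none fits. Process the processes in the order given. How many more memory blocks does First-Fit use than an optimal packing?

First-Fit: [210,24] [223,26] [131,118] [247] [155] [176] [172] [255] → 8 memory blocks.
8 processes exceed 128 MB (half the capacity), and no two of those can share a memory block, so at least 8 memory blocks are needed.
So 8 is already optimal.

0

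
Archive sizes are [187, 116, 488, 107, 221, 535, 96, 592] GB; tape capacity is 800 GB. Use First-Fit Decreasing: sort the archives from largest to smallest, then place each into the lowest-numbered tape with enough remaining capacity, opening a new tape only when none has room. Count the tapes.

4 tapes

Sorted descending: 592, 535, 488, 221, 187, 116, 107, 96.
Put 592 GB in tape 1; 208 GB remain.
Put 535 GB in tape 2; 265 GB remain.
Put 488 GB in tape 3; 312 GB remain.
Put 221 GB in tape 2; 44 GB remain.
Put 187 GB in tape 1; 21 GB remain.
Put 116 GB in tape 3; 196 GB remain.
Put 107 GB in tape 3; 89 GB remain.
Put 96 GB in tape 4; 704 GB remain.
Final tapes: [592,187] [535,221] [488,116,107] [96].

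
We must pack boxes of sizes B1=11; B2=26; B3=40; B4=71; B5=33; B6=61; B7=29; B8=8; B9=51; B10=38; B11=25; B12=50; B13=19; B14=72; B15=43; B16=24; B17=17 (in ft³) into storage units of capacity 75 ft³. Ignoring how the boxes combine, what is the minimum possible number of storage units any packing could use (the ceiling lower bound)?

Total size = 11 + 26 + 40 + 71 + 33 + 61 + 29 + 8 + 51 + 38 + 25 + 50 + 19 + 72 + 43 + 24 + 17 = 618 ft³.
⌈618 / 75⌉ = 9.

9 storage units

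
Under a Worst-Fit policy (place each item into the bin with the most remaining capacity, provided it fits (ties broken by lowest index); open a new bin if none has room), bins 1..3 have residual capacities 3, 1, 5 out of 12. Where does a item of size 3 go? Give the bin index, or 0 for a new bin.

Bins with room: bin 1 (3), bin 3 (5).
Most room is bin 3 with 5 free.

3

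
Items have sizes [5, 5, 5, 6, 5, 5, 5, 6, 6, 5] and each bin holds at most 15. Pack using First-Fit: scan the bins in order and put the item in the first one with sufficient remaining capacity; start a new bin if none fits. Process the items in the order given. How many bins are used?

4

bin 1: place 5, 10 left
bin 1: place 5, 5 left
bin 1: place 5, 0 left
bin 2: place 6, 9 left
bin 2: place 5, 4 left
bin 3: place 5, 10 left
bin 3: place 5, 5 left
bin 4: place 6, 9 left
bin 4: place 6, 3 left
bin 3: place 5, 0 left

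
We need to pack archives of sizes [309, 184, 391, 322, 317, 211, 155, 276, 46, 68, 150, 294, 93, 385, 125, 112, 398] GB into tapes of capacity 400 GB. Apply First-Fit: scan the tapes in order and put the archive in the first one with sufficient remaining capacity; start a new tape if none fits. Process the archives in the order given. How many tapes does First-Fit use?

11 tapes

Put 309 GB in tape 1; 91 GB remain.
Put 184 GB in tape 2; 216 GB remain.
Put 391 GB in tape 3; 9 GB remain.
Put 322 GB in tape 4; 78 GB remain.
Put 317 GB in tape 5; 83 GB remain.
Put 211 GB in tape 2; 5 GB remain.
Put 155 GB in tape 6; 245 GB remain.
Put 276 GB in tape 7; 124 GB remain.
Put 46 GB in tape 1; 45 GB remain.
Put 68 GB in tape 4; 10 GB remain.
Put 150 GB in tape 6; 95 GB remain.
Put 294 GB in tape 8; 106 GB remain.
Put 93 GB in tape 6; 2 GB remain.
Put 385 GB in tape 9; 15 GB remain.
Put 125 GB in tape 10; 275 GB remain.
Put 112 GB in tape 7; 12 GB remain.
Put 398 GB in tape 11; 2 GB remain.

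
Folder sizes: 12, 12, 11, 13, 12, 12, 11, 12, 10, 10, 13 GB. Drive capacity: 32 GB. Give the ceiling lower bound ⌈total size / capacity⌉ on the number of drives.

Total size = 12 + 12 + 11 + 13 + 12 + 12 + 11 + 12 + 10 + 10 + 13 = 128 GB.
⌈128 / 32⌉ = 4.

4 drives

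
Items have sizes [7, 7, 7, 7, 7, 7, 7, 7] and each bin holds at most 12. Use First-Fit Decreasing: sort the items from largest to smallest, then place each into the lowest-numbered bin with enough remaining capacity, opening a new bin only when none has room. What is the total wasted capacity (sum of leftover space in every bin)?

40

Sorted descending: 7, 7, 7, 7, 7, 7, 7, 7.
7 → bin 1 (remaining 5)
7 → bin 2 (remaining 5)
7 → bin 3 (remaining 5)
7 → bin 4 (remaining 5)
7 → bin 5 (remaining 5)
7 → bin 6 (remaining 5)
7 → bin 7 (remaining 5)
7 → bin 8 (remaining 5)
8 bins × 12 = 96; used 56; unused 40.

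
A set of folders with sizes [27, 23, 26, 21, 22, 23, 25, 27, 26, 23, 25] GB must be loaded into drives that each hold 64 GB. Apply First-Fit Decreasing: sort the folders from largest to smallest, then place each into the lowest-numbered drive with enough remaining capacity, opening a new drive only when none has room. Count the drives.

Sorted descending: 27, 27, 26, 26, 25, 25, 23, 23, 23, 22, 21.
27 GB → drive 1 (remaining 37 GB)
27 GB → drive 1 (remaining 10 GB)
26 GB → drive 2 (remaining 38 GB)
26 GB → drive 2 (remaining 12 GB)
25 GB → drive 3 (remaining 39 GB)
25 GB → drive 3 (remaining 14 GB)
23 GB → drive 4 (remaining 41 GB)
23 GB → drive 4 (remaining 18 GB)
23 GB → drive 5 (remaining 41 GB)
22 GB → drive 5 (remaining 19 GB)
21 GB → drive 6 (remaining 43 GB)
Final drives: [27,27] [26,26] [25,25] [23,23] [23,22] [21].

6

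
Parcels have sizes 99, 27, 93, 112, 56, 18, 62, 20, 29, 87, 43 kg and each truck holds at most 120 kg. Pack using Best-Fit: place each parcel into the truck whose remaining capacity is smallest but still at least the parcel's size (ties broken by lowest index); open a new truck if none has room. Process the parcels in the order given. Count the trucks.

6 trucks

99 kg → truck 1 (remaining 21 kg)
27 kg → truck 2 (remaining 93 kg)
93 kg → truck 2 (remaining 0 kg)
112 kg → truck 3 (remaining 8 kg)
56 kg → truck 4 (remaining 64 kg)
18 kg → truck 1 (remaining 3 kg)
62 kg → truck 4 (remaining 2 kg)
20 kg → truck 5 (remaining 100 kg)
29 kg → truck 5 (remaining 71 kg)
87 kg → truck 6 (remaining 33 kg)
43 kg → truck 5 (remaining 28 kg)
Final trucks: [99,18] [27,93] [112] [56,62] [20,29,43] [87].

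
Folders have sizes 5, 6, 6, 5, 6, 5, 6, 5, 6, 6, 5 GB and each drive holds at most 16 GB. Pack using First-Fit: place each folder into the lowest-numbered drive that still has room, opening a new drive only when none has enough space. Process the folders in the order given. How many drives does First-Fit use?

drive 1: place 5 GB, 11 GB left
drive 1: place 6 GB, 5 GB left
drive 2: place 6 GB, 10 GB left
drive 1: place 5 GB, 0 GB left
drive 2: place 6 GB, 4 GB left
drive 3: place 5 GB, 11 GB left
drive 3: place 6 GB, 5 GB left
drive 3: place 5 GB, 0 GB left
drive 4: place 6 GB, 10 GB left
drive 4: place 6 GB, 4 GB left
drive 5: place 5 GB, 11 GB left

5 drives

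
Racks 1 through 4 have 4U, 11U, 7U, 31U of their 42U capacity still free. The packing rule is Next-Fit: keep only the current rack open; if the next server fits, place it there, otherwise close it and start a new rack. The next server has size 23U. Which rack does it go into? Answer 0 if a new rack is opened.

Next-Fit only looks at rack 4, which has 31U free.
23U fits there.

4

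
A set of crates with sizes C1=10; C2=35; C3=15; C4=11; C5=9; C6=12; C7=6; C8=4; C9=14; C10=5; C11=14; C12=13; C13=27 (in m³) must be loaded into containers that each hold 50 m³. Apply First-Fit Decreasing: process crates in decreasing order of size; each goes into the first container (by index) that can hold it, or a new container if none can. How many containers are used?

4

Sorted descending: 35, 27, 15, 14, 14, 13, 12, 11, 10, 9, 6, 5, 4.
35 m³ → container 1 (remaining 15 m³)
27 m³ → container 2 (remaining 23 m³)
15 m³ → container 1 (remaining 0 m³)
14 m³ → container 2 (remaining 9 m³)
14 m³ → container 3 (remaining 36 m³)
13 m³ → container 3 (remaining 23 m³)
12 m³ → container 3 (remaining 11 m³)
11 m³ → container 3 (remaining 0 m³)
10 m³ → container 4 (remaining 40 m³)
9 m³ → container 2 (remaining 0 m³)
6 m³ → container 4 (remaining 34 m³)
5 m³ → container 4 (remaining 29 m³)
4 m³ → container 4 (remaining 25 m³)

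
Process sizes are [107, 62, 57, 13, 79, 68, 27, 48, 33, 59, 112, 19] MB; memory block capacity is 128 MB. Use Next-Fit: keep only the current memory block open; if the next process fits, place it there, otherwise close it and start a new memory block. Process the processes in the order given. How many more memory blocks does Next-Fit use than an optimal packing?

2

Next-Fit: [107] [62,57] [13,79] [68,27] [48,33] [59] [112] [19] → 8 memory blocks.
Total size 684 MB; any packing needs at least ⌈684/128⌉ = 6 memory blocks.
An optimal packing achieves that bound: [112,13] [107,19] [79,48] [68,59] [62,57] [33,27] → 6 memory blocks.
Excess: 8 − 6 = 2.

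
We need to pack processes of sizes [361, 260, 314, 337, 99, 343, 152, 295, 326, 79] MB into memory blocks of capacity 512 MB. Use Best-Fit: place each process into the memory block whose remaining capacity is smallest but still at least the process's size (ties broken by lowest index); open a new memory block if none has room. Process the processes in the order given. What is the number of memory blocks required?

7

Put 361 MB in memory block 1; 151 MB remain.
Put 260 MB in memory block 2; 252 MB remain.
Put 314 MB in memory block 3; 198 MB remain.
Put 337 MB in memory block 4; 175 MB remain.
Put 99 MB in memory block 1; 52 MB remain.
Put 343 MB in memory block 5; 169 MB remain.
Put 152 MB in memory block 5; 17 MB remain.
Put 295 MB in memory block 6; 217 MB remain.
Put 326 MB in memory block 7; 186 MB remain.
Put 79 MB in memory block 4; 96 MB remain.
Final memory blocks: [361,99] [260] [314] [337,79] [343,152] [295] [326].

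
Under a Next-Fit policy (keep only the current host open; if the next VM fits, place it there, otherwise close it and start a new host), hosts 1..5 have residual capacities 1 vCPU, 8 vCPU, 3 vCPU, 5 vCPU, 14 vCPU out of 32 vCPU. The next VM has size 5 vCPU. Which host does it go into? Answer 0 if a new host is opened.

5

Next-Fit only looks at host 5, which has 14 vCPU free.
5 vCPU fits there.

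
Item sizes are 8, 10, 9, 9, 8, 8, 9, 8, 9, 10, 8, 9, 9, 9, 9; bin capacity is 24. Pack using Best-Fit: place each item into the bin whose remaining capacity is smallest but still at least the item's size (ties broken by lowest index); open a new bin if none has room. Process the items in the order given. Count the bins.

Put 8 in bin 1; 16 remain.
Put 10 in bin 1; 6 remain.
Put 9 in bin 2; 15 remain.
Put 9 in bin 2; 6 remain.
Put 8 in bin 3; 16 remain.
Put 8 in bin 3; 8 remain.
Put 9 in bin 4; 15 remain.
Put 8 in bin 3; 0 remain.
Put 9 in bin 4; 6 remain.
Put 10 in bin 5; 14 remain.
Put 8 in bin 5; 6 remain.
Put 9 in bin 6; 15 remain.
Put 9 in bin 6; 6 remain.
Put 9 in bin 7; 15 remain.
Put 9 in bin 7; 6 remain.

7 bins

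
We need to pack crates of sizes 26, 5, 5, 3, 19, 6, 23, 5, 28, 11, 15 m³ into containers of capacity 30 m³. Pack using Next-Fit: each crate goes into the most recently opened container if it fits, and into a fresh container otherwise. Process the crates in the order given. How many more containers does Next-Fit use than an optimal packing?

Next-Fit: [26] [5,5,3] [19,6] [23,5] [28] [11,15] → 6 containers.
Total size 146 m³; any packing needs at least ⌈146/30⌉ = 5 containers.
An optimal packing achieves that bound: [28] [26,3] [23,6] [19,11] [15,5,5,5] → 5 containers.
Excess: 6 − 5 = 1.

1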